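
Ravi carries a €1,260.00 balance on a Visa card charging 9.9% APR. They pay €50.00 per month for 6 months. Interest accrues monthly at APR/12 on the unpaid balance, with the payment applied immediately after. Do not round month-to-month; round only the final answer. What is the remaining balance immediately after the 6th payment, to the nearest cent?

Monthly rate r = 9.9%/12 = 0.825% = 0.00825.
Each month: B ← B·(1+r) − €50.00.
Month 1: interest €10.40; balance after payment €1,220.39.
Month 2: interest €10.07; balance after payment €1,180.46.
Month 3: interest €9.74; balance after payment €1,140.20.
Month 4: interest €9.41; balance after payment €1,099.61.
Month 5: interest €9.07; balance after payment €1,058.68.
Month 6: interest €8.73; balance after payment €1,017.41.

€1,017.41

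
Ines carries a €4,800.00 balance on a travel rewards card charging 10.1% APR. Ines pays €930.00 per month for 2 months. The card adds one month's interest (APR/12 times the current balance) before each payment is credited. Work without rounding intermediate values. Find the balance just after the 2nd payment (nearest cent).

€3,013.31

Monthly rate r = 10.1%/12 = 0.841667% = 0.00841667.
Each month: B ← B·(1+r) − €930.00.
Month 1: interest €40.40; balance after payment €3,910.40.
Month 2: interest €32.91; balance after payment €3,013.31.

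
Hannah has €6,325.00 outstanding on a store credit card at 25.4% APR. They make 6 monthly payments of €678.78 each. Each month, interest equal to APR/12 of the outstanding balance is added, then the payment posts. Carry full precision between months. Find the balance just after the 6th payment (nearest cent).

€2,877.63

Monthly rate r = 25.4%/12 = 2.11667% = 0.0211667.
Each month: B ← B·(1+r) − €678.78.
Month 1: interest €133.88; balance after payment €5,780.10.
Month 2: interest €122.35; balance after payment €5,223.66.
Month 3: interest €110.57; balance after payment €4,655.45.
Month 4: interest €98.54; balance after payment €4,075.21.
Month 5: interest €86.26; balance after payment €3,482.69.
Month 6: interest €73.72; balance after payment €2,877.63.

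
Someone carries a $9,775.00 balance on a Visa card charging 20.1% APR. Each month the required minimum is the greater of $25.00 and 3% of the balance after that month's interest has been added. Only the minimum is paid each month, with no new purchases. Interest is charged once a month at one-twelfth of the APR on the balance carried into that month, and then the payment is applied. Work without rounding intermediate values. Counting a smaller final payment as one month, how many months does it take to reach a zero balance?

227 months

Monthly rate r = 20.1%/12 = 1.675% = 0.01675.
While 3% of the post-interest balance exceeds $25.00, each month B ← (B·(1+r))·(1 − 0.03), i.e. B shrinks by the factor (1+r)·0.97 = 0.98625.
This holds for months 1–179. Entering month 180 the balance is $819.59; 3% of the post-interest balance is now below $25.00, so the flat $25.00 minimum applies from here.
From month 180 a fixed $25.00 at rate r clears $819.59 in 48 more payments. Total: 179 + 48 = 227 months.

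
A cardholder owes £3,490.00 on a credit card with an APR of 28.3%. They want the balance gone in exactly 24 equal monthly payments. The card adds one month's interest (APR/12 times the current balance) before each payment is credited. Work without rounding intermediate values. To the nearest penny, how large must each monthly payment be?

£192.09

Monthly rate r = 28.3%/12 = 2.35833% = 0.0235833.
Level-payment amortization: P = B₀·r / (1 − (1+r)^(−n)) = 3490.00·0.0235833 / (1 − 1.02358^(−24)).
Denominator 1 − (1+r)^(−24) = 0.428464698.
P = 82.3058 / 0.428464698 ≈ 192.09.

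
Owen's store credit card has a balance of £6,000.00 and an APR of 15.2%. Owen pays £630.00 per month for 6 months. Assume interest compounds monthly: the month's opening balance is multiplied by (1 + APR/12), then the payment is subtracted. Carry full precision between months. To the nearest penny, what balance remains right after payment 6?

Monthly rate r = 15.2%/12 = 1.26667% = 0.0126667.
Each month: B ← B·(1+r) − £630.00.
Month 1: interest £76.00; balance after payment £5,446.00.
Month 2: interest £68.98; balance after payment £4,884.98.
Month 3: interest £61.88; balance after payment £4,316.86.
Month 4: interest £54.68; balance after payment £3,741.54.
Month 5: interest £47.39; balance after payment £3,158.93.
Month 6: interest £40.01; balance after payment £2,568.95.

£2,568.95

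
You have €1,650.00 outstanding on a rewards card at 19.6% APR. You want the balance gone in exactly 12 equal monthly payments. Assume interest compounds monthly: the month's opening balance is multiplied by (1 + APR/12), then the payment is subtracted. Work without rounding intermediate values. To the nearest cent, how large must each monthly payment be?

Monthly rate r = 19.6%/12 = 1.63333% = 0.0163333.
Level-payment amortization: P = B₀·r / (1 − (1+r)^(−n)) = 1650.00·0.0163333 / (1 − 1.01633^(−12)).
Denominator 1 − (1+r)^(−12) = 0.176685121.
P = 26.95 / 0.176685121 ≈ 152.53.

€152.53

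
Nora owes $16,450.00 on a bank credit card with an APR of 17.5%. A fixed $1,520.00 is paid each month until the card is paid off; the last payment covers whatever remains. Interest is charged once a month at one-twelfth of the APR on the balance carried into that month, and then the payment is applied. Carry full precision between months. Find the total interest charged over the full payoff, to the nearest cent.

$1,584.74

Monthly rate r = 17.5%/12 = 1.45833% = 0.0145833.
Payoff takes n = ⌈−ln(1 − rB₀/P)/ln(1+r)⌉ = ⌈11.864⌉ = 12 payments; the last is $1,314.74.
Total paid = 11·$1,520.00 + $1,314.74 = $18,034.74.
Total interest = total paid − principal = $18,034.74 − $16,450.00 = $1,584.74.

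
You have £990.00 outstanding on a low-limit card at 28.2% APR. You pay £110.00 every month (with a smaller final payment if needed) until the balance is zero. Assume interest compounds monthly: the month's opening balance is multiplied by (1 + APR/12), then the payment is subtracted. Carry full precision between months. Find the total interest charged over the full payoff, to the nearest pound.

Monthly rate r = 28.2%/12 = 2.35% = 0.0235.
Payoff takes n = ⌈−ln(1 − rB₀/P)/ln(1+r)⌉ = ⌈10.230⌉ = 11 payments; the last is £25.52.
Total paid = 10·£110.00 + £25.52 = £1,125.52.
Total interest = total paid − principal = £1,125.52 − £990.00 = £135.52.

£136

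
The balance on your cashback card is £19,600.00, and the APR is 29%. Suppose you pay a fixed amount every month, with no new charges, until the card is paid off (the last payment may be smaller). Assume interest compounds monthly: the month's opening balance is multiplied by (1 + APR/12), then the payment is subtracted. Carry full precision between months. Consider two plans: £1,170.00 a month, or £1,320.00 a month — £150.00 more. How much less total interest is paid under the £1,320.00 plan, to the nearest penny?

£855.12

Monthly rate r = 29%/12 = 2.41667% = 0.0241667.
At £1,170.00/mo: n = ⌈−ln(1 − rB₀/P)/ln(1+r)⌉ = 22 payments (last £858.50); total interest = total paid − £19,600.00 = £5,828.50.
At £1,320.00/mo: 19 payments (last £813.38); total interest £4,973.38.
Interest saved = £5,828.50 − £4,973.38 = £855.12.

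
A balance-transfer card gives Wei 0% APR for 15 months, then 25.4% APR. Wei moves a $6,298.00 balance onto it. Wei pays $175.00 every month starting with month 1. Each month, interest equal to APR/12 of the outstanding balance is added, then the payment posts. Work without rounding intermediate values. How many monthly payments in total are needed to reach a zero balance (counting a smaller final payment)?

Promo months 1–15 at r₀ = 0%/12 = 0; months 16+ at r₁ = 25.4%/12 = 0.0211667.
After month 15 (no interest yet): B = $6,298.00 − 15·$175.00 = $3,673.00.
Then at r₁ with $175.00/mo: n₂ = −ln(1 − r₁·B/P)/ln(1+r₁) ≈ 28.05 → 29 more payments.

44 months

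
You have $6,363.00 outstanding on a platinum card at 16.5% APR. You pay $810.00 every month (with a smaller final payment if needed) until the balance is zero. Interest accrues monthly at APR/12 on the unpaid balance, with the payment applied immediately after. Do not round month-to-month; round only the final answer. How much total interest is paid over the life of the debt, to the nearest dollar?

Monthly rate r = 16.5%/12 = 1.375% = 0.01375.
Payoff takes n = ⌈−ln(1 − rB₀/P)/ln(1+r)⌉ = ⌈8.370⌉ = 9 payments; the last is $301.07.
Total paid = 8·$810.00 + $301.07 = $6,781.07.
Total interest = total paid − principal = $6,781.07 − $6,363.00 = $418.07.

$418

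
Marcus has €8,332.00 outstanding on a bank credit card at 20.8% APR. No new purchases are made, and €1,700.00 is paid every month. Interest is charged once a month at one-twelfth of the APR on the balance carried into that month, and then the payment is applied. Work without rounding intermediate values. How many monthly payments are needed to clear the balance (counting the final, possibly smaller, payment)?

6 months

Monthly rate r = 20.8%/12 = 1.73333% = 0.0173333.
Recurrence: B ← B·(1+r) − €1,700.00.
Month 1: interest €144.42; balance after payment €6,776.42.
Month 2: interest €117.46; balance after payment €5,193.88.
Month 3: interest €90.03; balance after payment €3,583.91.
Month 4: interest €62.12; balance after payment €1,946.03.
Month 5: interest €33.73; balance after payment €279.76.
Month 6: interest €4.85; balance after payment €0.00.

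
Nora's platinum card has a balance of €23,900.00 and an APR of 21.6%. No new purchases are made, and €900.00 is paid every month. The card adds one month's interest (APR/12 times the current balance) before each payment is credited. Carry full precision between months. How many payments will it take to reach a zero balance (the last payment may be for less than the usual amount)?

Monthly rate r = 21.6%/12 = 1.8% = 0.018.
Recurrence: B ← B·(1+r) − €900.00.
Month 1: interest €430.20; balance after payment €23,430.20.
Month 2: interest €421.74; balance after payment €22,951.94.
Closed form: n = −ln(1 − rB₀/P)/ln(1+r) = −ln(0.522)/ln(1.018) ≈ 36.440, so the balance reaches zero during payment 37.

37 payments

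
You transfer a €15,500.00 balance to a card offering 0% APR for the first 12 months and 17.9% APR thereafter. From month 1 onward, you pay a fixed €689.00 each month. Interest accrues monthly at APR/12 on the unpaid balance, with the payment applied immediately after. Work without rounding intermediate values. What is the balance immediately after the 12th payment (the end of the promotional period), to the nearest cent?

Promo months 1–12 at r₀ = 0%/12 = 0; months 13+ at r₁ = 17.9%/12 = 0.0149167.
After month 12 (no interest yet): B = €15,500.00 − 12·€689.00 = €7,232.00.

€7,232.00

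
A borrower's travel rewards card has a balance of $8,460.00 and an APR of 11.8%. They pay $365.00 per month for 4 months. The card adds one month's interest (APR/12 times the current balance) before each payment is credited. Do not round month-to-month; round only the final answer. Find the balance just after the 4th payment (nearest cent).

Monthly rate r = 11.8%/12 = 0.983333% = 0.00983333.
Each month: B ← B·(1+r) − $365.00.
Month 1: interest $83.19; balance after payment $8,178.19.
Month 2: interest $80.42; balance after payment $7,893.61.
Month 3: interest $77.62; balance after payment $7,606.23.
Month 4: interest $74.79; balance after payment $7,316.02.

$7,316.02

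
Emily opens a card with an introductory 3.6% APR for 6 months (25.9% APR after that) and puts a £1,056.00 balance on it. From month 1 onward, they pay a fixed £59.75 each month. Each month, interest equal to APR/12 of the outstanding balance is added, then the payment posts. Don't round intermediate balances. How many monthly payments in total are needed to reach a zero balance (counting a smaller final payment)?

20 months

Promo months 1–6 at r₀ = 3.6%/12 = 0.003; months 7+ at r₁ = 25.9%/12 = 0.0215833.
After month 6: iterate B ← B·(1+r₀) − £59.75 for 6 months → £713.95.
Then at r₁ with £59.75/mo: n₂ = −ln(1 − r₁·B/P)/ln(1+r₁) ≈ 13.97 → 14 more payments.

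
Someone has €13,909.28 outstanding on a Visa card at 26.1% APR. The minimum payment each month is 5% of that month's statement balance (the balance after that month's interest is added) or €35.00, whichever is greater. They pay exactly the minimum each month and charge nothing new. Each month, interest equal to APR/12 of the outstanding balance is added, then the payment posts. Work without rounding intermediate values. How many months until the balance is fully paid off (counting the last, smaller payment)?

Monthly rate r = 26.1%/12 = 2.175% = 0.02175.
While 5% of the post-interest balance exceeds €35.00, each month B ← (B·(1+r))·(1 − 0.05), i.e. B shrinks by the factor (1+r)·0.95 = 0.97066.
This holds for months 1–102. Entering month 103 the balance is €667.22; 5% of the post-interest balance is now below €35.00, so the flat €35.00 minimum applies from here.
From month 103 a fixed €35.00 at rate r clears €667.22 in 25 more payments. Total: 102 + 25 = 127 months.

127 months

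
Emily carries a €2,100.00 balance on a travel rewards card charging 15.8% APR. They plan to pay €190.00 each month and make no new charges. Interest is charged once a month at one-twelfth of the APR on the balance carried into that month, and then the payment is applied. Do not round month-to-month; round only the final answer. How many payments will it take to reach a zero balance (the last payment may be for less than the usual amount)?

13 payments

Monthly rate r = 15.8%/12 = 1.31667% = 0.0131667.
Recurrence: B ← B·(1+r) − €190.00.
Month 1: interest €27.65; balance after payment €1,937.65.
Month 2: interest €25.51; balance after payment €1,773.16.
Closed form: n = −ln(1 − rB₀/P)/ln(1+r) = −ln(0.85447)/ln(1.01317) ≈ 12.023, so the balance reaches zero during payment 13.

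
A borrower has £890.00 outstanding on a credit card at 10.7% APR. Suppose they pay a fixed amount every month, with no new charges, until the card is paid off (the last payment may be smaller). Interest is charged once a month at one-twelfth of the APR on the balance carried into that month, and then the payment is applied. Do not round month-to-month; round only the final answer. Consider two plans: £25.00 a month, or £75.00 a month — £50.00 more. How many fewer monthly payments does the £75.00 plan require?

31 fewer payments

Monthly rate r = 10.7%/12 = 0.891667% = 0.00891667.
At £25.00/mo: n = ⌈−ln(1 − rB₀/P)/ln(1+r)⌉ = 44 payments (last £0.50); total interest = total paid − £890.00 = £185.50.
At £75.00/mo: 13 payments (last £44.96); total interest £54.96.
Payments saved = 44 − 13 = 31.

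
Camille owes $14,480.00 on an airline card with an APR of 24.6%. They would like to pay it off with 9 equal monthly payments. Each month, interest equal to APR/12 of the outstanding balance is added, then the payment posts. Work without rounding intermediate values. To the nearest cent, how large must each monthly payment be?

$1,778.26

Monthly rate r = 24.6%/12 = 2.05% = 0.0205.
Level-payment amortization: P = B₀·r / (1 − (1+r)^(−n)) = 14480.00·0.0205 / (1 − 1.0205^(−9)).
Denominator 1 − (1+r)^(−9) = 0.16692727.
P = 296.84 / 0.16692727 ≈ 1778.26.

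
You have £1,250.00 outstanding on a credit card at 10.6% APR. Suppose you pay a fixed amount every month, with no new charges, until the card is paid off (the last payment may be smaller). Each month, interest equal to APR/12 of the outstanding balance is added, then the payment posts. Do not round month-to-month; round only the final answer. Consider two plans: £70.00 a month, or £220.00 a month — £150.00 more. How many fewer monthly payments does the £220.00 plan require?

Monthly rate r = 10.6%/12 = 0.883333% = 0.00883333.
At £70.00/mo: n = ⌈−ln(1 − rB₀/P)/ln(1+r)⌉ = 20 payments (last £36.43); total interest = total paid − £1,250.00 = £116.43.
At £220.00/mo: 6 payments (last £188.23); total interest £38.23.
Payments saved = 20 − 6 = 14.

14 fewer payments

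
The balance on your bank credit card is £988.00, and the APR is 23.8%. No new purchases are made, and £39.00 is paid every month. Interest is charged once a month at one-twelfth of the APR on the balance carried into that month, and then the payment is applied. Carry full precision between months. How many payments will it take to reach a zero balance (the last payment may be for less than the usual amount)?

Monthly rate r = 23.8%/12 = 1.98333% = 0.0198333.
Recurrence: B ← B·(1+r) − £39.00.
Month 1: interest £19.60; balance after payment £968.60.
Month 2: interest £19.21; balance after payment £948.81.
Closed form: n = −ln(1 − rB₀/P)/ln(1+r) = −ln(0.49756)/ln(1.01983) ≈ 35.544, so the balance reaches zero during payment 36.

36 payments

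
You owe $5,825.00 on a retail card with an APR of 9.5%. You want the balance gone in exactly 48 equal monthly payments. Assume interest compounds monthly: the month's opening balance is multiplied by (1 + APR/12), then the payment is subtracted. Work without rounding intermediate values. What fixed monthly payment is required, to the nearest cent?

Monthly rate r = 9.5%/12 = 0.791667% = 0.00791667.
Level-payment amortization: P = B₀·r / (1 − (1+r)^(−n)) = 5825.00·0.00791667 / (1 − 1.00792^(−48)).
Denominator 1 − (1+r)^(−48) = 0.31511458.
P = 46.1146 / 0.31511458 ≈ 146.34.

$146.34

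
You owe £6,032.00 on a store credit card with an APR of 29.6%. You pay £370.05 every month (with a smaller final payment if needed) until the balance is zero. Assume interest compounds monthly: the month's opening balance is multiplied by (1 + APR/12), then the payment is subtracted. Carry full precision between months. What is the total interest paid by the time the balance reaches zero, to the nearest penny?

£1,778.69

Monthly rate r = 29.6%/12 = 2.46667% = 0.0246667.
Payoff takes n = ⌈−ln(1 − rB₀/P)/ln(1+r)⌉ = ⌈21.106⌉ = 22 payments; the last is £39.64.
Total paid = 21·£370.05 + £39.64 = £7,810.69.
Total interest = total paid − principal = £7,810.69 − £6,032.00 = £1,778.69.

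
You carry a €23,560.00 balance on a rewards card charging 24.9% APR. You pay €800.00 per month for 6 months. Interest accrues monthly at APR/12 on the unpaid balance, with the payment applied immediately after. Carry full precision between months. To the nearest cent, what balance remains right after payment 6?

Monthly rate r = 24.9%/12 = 2.075% = 0.02075.
Each month: B ← B·(1+r) − €800.00.
Month 1: interest €488.87; balance after payment €23,248.87.
Month 2: interest €482.41; balance after payment €22,931.28.
Month 3: interest €475.82; balance after payment €22,607.11.
Month 4: interest €469.10; balance after payment €22,276.21.
Month 5: interest €462.23; balance after payment €21,938.44.
Month 6: interest €455.22; balance after payment €21,593.66.

€21,593.66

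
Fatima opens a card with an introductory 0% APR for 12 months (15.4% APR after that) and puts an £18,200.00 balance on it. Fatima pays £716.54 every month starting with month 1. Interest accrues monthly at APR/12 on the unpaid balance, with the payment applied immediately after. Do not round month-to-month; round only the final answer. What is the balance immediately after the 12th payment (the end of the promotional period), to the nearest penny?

Promo months 1–12 at r₀ = 0%/12 = 0; months 13+ at r₁ = 15.4%/12 = 0.0128333.
After month 12 (no interest yet): B = £18,200.00 − 12·£716.54 = £9,601.52.

£9,601.52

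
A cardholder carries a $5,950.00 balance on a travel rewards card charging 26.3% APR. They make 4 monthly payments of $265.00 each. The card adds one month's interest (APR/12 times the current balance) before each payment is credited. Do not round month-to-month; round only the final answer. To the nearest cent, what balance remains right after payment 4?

Monthly rate r = 26.3%/12 = 2.19167% = 0.0219167.
Each month: B ← B·(1+r) − $265.00.
Month 1: interest $130.40; balance after payment $5,815.40.
Month 2: interest $127.45; balance after payment $5,677.86.
Month 3: interest $124.44; balance after payment $5,537.30.
Month 4: interest $121.36; balance after payment $5,393.66.

$5,393.66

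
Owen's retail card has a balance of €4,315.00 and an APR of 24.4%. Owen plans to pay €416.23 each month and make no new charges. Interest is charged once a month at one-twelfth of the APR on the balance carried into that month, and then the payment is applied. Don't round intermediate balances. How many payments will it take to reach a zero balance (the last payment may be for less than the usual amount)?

12 months

Monthly rate r = 24.4%/12 = 2.03333% = 0.0203333.
Recurrence: B ← B·(1+r) − €416.23.
Month 1: interest €87.74; balance after payment €3,986.51.
Month 2: interest €81.06; balance after payment €3,651.34.
Closed form: n = −ln(1 − rB₀/P)/ln(1+r) = −ln(0.78921)/ln(1.02033) ≈ 11.760, so the balance reaches zero during payment 12.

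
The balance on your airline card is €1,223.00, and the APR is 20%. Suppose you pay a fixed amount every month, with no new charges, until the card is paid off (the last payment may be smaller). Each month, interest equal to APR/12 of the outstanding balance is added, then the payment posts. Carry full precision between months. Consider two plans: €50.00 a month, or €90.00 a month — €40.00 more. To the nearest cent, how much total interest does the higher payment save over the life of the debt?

€185.74

Monthly rate r = 20%/12 = 1.66667% = 0.0166667.
At €50.00/mo: n = ⌈−ln(1 − rB₀/P)/ln(1+r)⌉ = 32 payments (last €34.20); total interest = total paid − €1,223.00 = €361.20.
At €90.00/mo: 16 payments (last €48.46); total interest €175.46.
Interest saved = €361.20 − €175.46 = €185.74.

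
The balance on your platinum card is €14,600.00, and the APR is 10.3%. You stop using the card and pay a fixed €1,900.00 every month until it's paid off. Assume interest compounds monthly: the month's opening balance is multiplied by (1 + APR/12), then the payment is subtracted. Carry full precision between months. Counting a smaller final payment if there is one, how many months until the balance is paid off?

Monthly rate r = 10.3%/12 = 0.858333% = 0.00858333.
Recurrence: B ← B·(1+r) − €1,900.00.
Month 1: interest €125.32; balance after payment €12,825.32.
Month 2: interest €110.08; balance after payment €11,035.40.
Closed form: n = −ln(1 − rB₀/P)/ln(1+r) = −ln(0.93404)/ln(1.00858) ≈ 7.983, so the balance reaches zero during payment 8.

8 payments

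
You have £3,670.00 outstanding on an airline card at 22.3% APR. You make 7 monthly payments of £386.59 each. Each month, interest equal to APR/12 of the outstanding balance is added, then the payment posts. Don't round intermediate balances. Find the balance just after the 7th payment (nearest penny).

Monthly rate r = 22.3%/12 = 1.85833% = 0.0185833.
Each month: B ← B·(1+r) − £386.59.
Month 1: interest £68.20; balance after payment £3,351.61.
Month 2: interest £62.28; balance after payment £3,027.30.
Month 3: interest £56.26; balance after payment £2,696.97.
Month 4: interest £50.12; balance after payment £2,360.50.
Month 5: interest £43.87; balance after payment £2,017.78.
Month 6: interest £37.50; balance after payment £1,668.68.
Month 7: interest £31.01; balance after payment £1,313.10.

£1,313.10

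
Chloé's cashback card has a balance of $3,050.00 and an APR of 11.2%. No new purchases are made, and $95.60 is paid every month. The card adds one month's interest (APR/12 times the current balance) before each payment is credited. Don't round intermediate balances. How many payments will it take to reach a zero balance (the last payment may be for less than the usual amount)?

39 payments

Monthly rate r = 11.2%/12 = 0.933333% = 0.00933333.
Recurrence: B ← B·(1+r) − $95.60.
Month 1: interest $28.47; balance after payment $2,982.87.
Month 2: interest $27.84; balance after payment $2,915.11.
Closed form: n = −ln(1 − rB₀/P)/ln(1+r) = −ln(0.70223)/ln(1.00933) ≈ 38.051, so the balance reaches zero during payment 39.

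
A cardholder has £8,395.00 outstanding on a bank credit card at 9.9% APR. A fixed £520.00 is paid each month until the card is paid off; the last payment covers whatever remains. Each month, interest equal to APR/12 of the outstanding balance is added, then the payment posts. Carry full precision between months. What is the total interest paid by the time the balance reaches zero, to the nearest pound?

Monthly rate r = 9.9%/12 = 0.825% = 0.00825.
Payoff takes n = ⌈−ln(1 − rB₀/P)/ln(1+r)⌉ = ⌈17.397⌉ = 18 payments; the last is £206.88.
Total paid = 17·£520.00 + £206.88 = £9,046.88.
Total interest = total paid − principal = £9,046.88 − £8,395.00 = £651.88.

£652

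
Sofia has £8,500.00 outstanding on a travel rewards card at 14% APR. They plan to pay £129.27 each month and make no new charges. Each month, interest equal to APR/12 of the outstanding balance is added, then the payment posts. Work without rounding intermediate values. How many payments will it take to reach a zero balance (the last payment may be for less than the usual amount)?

126 payments

Monthly rate r = 14%/12 = 1.16667% = 0.0116667.
Recurrence: B ← B·(1+r) − £129.27.
Month 1: interest £99.17; balance after payment £8,469.90.
Month 2: interest £98.82; balance after payment £8,439.44.
Closed form: n = −ln(1 − rB₀/P)/ln(1+r) = −ln(0.23287)/ln(1.01167) ≈ 125.636, so the balance reaches zero during payment 126.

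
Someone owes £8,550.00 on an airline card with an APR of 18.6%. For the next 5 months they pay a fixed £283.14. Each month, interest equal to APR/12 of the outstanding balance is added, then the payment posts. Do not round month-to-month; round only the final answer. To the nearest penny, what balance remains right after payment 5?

Monthly rate r = 18.6%/12 = 1.55% = 0.0155.
Each month: B ← B·(1+r) − £283.14.
Month 1: interest £132.53; balance after payment £8,399.39.
Month 2: interest £130.19; balance after payment £8,246.44.
Month 3: interest £127.82; balance after payment £8,091.12.
Month 4: interest £125.41; balance after payment £7,933.39.
Month 5: interest £122.97; balance after payment £7,773.22.

£7,773.22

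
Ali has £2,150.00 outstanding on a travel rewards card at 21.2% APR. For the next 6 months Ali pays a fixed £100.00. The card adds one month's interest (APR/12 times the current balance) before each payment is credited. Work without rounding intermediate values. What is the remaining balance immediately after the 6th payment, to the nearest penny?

Monthly rate r = 21.2%/12 = 1.76667% = 0.0176667.
Each month: B ← B·(1+r) − £100.00.
Month 1: interest £37.98; balance after payment £2,087.98.
Month 2: interest £36.89; balance after payment £2,024.87.
Month 3: interest £35.77; balance after payment £1,960.64.
Month 4: interest £34.64; balance after payment £1,895.28.
Month 5: interest £33.48; balance after payment £1,828.77.
Month 6: interest £32.31; balance after payment £1,761.07.

£1,761.07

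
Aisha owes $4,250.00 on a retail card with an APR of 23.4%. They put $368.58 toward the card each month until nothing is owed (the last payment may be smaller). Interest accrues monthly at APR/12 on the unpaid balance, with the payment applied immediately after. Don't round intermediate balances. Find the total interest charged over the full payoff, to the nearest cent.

Monthly rate r = 23.4%/12 = 1.95% = 0.0195.
Payoff takes n = ⌈−ln(1 − rB₀/P)/ln(1+r)⌉ = ⌈13.188⌉ = 14 payments; the last is $69.98.
Total paid = 13·$368.58 + $69.98 = $4,861.52.
Total interest = total paid − principal = $4,861.52 − $4,250.00 = $611.52.

$611.52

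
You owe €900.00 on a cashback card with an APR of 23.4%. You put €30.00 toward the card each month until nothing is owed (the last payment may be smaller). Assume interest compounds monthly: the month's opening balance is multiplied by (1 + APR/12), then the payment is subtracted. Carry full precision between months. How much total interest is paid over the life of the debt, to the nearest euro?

Monthly rate r = 23.4%/12 = 1.95% = 0.0195.
Payoff takes n = ⌈−ln(1 − rB₀/P)/ln(1+r)⌉ = ⌈45.540⌉ = 46 payments; the last is €16.26.
Total paid = 45·€30.00 + €16.26 = €1,366.26.
Total interest = total paid − principal = €1,366.26 − €900.00 = €466.26.

€466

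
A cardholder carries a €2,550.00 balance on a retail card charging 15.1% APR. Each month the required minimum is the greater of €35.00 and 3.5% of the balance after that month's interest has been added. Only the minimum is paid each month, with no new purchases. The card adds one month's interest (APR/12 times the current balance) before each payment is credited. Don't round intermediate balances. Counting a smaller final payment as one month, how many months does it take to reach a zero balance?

77 months

Monthly rate r = 15.1%/12 = 1.25833% = 0.0125833.
While 3.5% of the post-interest balance exceeds €35.00, each month B ← (B·(1+r))·(1 − 0.035), i.e. B shrinks by the factor (1+r)·0.965 = 0.97714.
This holds for months 1–42. Entering month 43 the balance is €965.56; 3.5% of the post-interest balance is now below €35.00, so the flat €35.00 minimum applies from here.
From month 43 a fixed €35.00 at rate r clears €965.56 in 35 more payments. Total: 42 + 35 = 77 months.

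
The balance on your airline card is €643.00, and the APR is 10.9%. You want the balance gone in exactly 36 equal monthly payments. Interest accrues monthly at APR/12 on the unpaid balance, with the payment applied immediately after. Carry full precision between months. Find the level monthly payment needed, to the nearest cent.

€21.02

Monthly rate r = 10.9%/12 = 0.908333% = 0.00908333.
Level-payment amortization: P = B₀·r / (1 − (1+r)^(−n)) = 643.00·0.00908333 / (1 − 1.00908^(−36)).
Denominator 1 − (1+r)^(−36) = 0.277851012.
P = 5.84058 / 0.277851012 ≈ 21.02.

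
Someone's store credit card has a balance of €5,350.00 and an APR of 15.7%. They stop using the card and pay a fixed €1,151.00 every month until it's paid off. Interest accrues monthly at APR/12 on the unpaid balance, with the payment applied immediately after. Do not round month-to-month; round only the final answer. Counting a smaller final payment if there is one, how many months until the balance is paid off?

5 payments

Monthly rate r = 15.7%/12 = 1.30833% = 0.0130833.
Recurrence: B ← B·(1+r) − €1,151.00.
Month 1: interest €70.00; balance after payment €4,269.00.
Month 2: interest €55.85; balance after payment €3,173.85.
Month 3: interest €41.52; balance after payment €2,064.37.
Month 4: interest €27.01; balance after payment €940.38.
Month 5: interest €12.30; balance after payment €0.00.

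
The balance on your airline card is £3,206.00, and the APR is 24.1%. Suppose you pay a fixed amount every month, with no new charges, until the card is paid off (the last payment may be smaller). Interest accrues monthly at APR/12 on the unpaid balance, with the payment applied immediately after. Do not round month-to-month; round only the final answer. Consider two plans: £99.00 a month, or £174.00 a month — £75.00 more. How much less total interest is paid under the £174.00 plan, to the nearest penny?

Monthly rate r = 24.1%/12 = 2.00833% = 0.0200833.
At £99.00/mo: n = ⌈−ln(1 − rB₀/P)/ln(1+r)⌉ = 53 payments (last £84.32); total interest = total paid − £3,206.00 = £2,026.32.
At £174.00/mo: 24 payments (last £41.98); total interest £837.98.
Interest saved = £2,026.32 − £837.98 = £1,188.34.

£1,188.34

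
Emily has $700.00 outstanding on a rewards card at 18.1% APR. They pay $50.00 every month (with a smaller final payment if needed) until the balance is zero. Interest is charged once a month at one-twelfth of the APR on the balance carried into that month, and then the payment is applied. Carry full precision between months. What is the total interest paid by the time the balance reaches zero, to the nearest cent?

$92.26

Monthly rate r = 18.1%/12 = 1.50833% = 0.0150833.
Payoff takes n = ⌈−ln(1 − rB₀/P)/ln(1+r)⌉ = ⌈15.844⌉ = 16 payments; the last is $42.26.
Total paid = 15·$50.00 + $42.26 = $792.26.
Total interest = total paid − principal = $792.26 − $700.00 = $92.26.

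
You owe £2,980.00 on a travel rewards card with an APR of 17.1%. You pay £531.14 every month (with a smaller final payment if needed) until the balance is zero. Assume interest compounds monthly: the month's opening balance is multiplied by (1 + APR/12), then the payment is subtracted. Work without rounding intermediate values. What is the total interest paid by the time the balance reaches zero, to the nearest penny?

Monthly rate r = 17.1%/12 = 1.425% = 0.01425.
Payoff takes n = ⌈−ln(1 − rB₀/P)/ln(1+r)⌉ = ⌈5.889⌉ = 6 payments; the last is £472.63.
Total paid = 5·£531.14 + £472.63 = £3,128.33.
Total interest = total paid − principal = £3,128.33 − £2,980.00 = £148.33.

£148.33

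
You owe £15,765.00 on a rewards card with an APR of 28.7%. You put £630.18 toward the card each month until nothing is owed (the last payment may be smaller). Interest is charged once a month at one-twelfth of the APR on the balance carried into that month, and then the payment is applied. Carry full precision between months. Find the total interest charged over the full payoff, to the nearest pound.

Monthly rate r = 28.7%/12 = 2.39167% = 0.0239167.
Payoff takes n = ⌈−ln(1 − rB₀/P)/ln(1+r)⌉ = ⌈38.590⌉ = 39 payments; the last is £373.80.
Total paid = 38·£630.18 + £373.80 = £24,320.64.
Total interest = total paid − principal = £24,320.64 − £15,765.00 = £8,555.64.

£8,556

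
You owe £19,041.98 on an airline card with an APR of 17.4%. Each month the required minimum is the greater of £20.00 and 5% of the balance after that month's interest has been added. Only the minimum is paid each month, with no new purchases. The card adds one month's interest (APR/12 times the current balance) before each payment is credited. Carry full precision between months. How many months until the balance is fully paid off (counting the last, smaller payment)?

129 months

Monthly rate r = 17.4%/12 = 1.45% = 0.0145.
While 5% of the post-interest balance exceeds £20.00, each month B ← (B·(1+r))·(1 − 0.05), i.e. B shrinks by the factor (1+r)·0.95 = 0.96377.
This holds for months 1–106. Entering month 107 the balance is £381.18; 5% of the post-interest balance is now below £20.00, so the flat £20.00 minimum applies from here.
From month 107 a fixed £20.00 at rate r clears £381.18 in 23 more payments. Total: 106 + 23 = 129 months.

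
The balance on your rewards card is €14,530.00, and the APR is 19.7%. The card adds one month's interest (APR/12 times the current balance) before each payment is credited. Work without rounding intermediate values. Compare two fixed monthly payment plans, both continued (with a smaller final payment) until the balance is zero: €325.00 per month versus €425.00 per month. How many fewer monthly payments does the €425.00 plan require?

Monthly rate r = 19.7%/12 = 1.64167% = 0.0164167.
At €325.00/mo: n = ⌈−ln(1 − rB₀/P)/ln(1+r)⌉ = 82 payments (last €102.82); total interest = total paid − €14,530.00 = €11,897.82.
At €425.00/mo: 51 payments (last €253.29); total interest €6,973.29.
Payments saved = 82 − 51 = 31.

31 fewer payments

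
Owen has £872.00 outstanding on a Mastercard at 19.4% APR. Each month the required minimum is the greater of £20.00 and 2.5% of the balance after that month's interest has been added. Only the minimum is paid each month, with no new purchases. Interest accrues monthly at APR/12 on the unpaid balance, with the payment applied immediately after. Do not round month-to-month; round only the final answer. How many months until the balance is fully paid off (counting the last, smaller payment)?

75 months

Monthly rate r = 19.4%/12 = 1.61667% = 0.0161667.
While 2.5% of the post-interest balance exceeds £20.00, each month B ← (B·(1+r))·(1 − 0.025), i.e. B shrinks by the factor (1+r)·0.975 = 0.99076.
This holds for months 1–12. Entering month 13 the balance is £780.10; 2.5% of the post-interest balance is now below £20.00, so the flat £20.00 minimum applies from here.
From month 13 a fixed £20.00 at rate r clears £780.10 in 63 more payments. Total: 12 + 63 = 75 months.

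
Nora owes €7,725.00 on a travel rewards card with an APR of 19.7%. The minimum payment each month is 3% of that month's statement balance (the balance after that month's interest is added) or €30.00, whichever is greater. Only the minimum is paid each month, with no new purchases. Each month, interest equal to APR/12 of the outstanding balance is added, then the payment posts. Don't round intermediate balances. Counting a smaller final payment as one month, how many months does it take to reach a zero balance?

193 months

Monthly rate r = 19.7%/12 = 1.64167% = 0.0164167.
While 3% of the post-interest balance exceeds €30.00, each month B ← (B·(1+r))·(1 − 0.03), i.e. B shrinks by the factor (1+r)·0.97 = 0.98592.
This holds for months 1–146. Entering month 147 the balance is €975.10; 3% of the post-interest balance is now below €30.00, so the flat €30.00 minimum applies from here.
From month 147 a fixed €30.00 at rate r clears €975.10 in 47 more payments. Total: 146 + 47 = 193 months.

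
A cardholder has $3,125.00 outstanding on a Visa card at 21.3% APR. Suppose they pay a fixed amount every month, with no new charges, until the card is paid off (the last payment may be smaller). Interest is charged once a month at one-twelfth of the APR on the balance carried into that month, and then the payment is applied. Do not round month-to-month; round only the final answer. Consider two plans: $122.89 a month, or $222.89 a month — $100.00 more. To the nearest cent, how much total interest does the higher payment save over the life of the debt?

Monthly rate r = 21.3%/12 = 1.775% = 0.01775.
At $122.89/mo: n = ⌈−ln(1 − rB₀/P)/ln(1+r)⌉ = 35 payments (last $14.94); total interest = total paid − $3,125.00 = $1,068.20.
At $222.89/mo: 17 payments (last $59.37); total interest $500.61.
Interest saved = $1,068.20 − $500.61 = $567.59.

$567.59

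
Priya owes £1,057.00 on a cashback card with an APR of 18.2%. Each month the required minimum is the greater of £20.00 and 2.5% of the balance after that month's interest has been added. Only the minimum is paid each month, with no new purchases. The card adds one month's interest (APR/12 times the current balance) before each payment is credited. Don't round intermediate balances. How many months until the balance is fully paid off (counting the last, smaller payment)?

Monthly rate r = 18.2%/12 = 1.51667% = 0.0151667.
While 2.5% of the post-interest balance exceeds £20.00, each month B ← (B·(1+r))·(1 − 0.025), i.e. B shrinks by the factor (1+r)·0.975 = 0.98979.
This holds for months 1–29. Entering month 30 the balance is £784.86; 2.5% of the post-interest balance is now below £20.00, so the flat £20.00 minimum applies from here.
From month 30 a fixed £20.00 at rate r clears £784.86 in 61 more payments. Total: 29 + 61 = 90 months.

90 months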